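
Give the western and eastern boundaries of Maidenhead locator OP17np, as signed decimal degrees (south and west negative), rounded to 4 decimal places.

103.0833, 103.1667

Field O=14, P=15: +14·20° lon, +15·10° lat → SW at lon 100°, lat 60°.
Square 1, 7: +1·2° lon, +7·1° lat → SW at lon 102°, lat 67°.
Subsquare n=13, p=15: +13·0.0833333° lon, +15·0.0416667° lat → SW at lon 103.083°, lat 67.625°.
Cell spans 0.0833333° lon × 0.0416667° lat.
west 103.0833, east 103.1667.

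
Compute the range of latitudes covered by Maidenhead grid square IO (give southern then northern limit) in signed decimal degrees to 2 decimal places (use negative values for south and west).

Field I=8, O=14: +8·20° lon, +14·10° lat → SW at lon -20°, lat 50°.
Cell spans 20° lon × 10° lat.
south 50.00, north 60.00.

50.00, 60.00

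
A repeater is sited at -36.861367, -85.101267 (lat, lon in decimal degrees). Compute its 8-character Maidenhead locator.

Offset from 180°W / 90°S: lon 94.89873°, lat 53.13863°.
Field (20°×10°, letters A–R): lon ⌊94.89873/20⌋ = 4 → E; lat ⌊53.13863/10⌋ = 5 → F.
Square (2°×1°, digits 0–9): lon ⌊14.89873/2⌋ = 7; lat ⌊3.13863/1⌋ = 3.
Subsquare (5′×2.5′, letters a–x): lon ⌊0.89873/0.0833333⌋ = 10 → k; lat ⌊0.13863/0.0416667⌋ = 3 → d.
Extended square (30″×15″, digits 0–9): lon ⌊0.06540/0.00833333⌋ = 7; lat ⌊0.01363/0.00416667⌋ = 3.

EF73kd73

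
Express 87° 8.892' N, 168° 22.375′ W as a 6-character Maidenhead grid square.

Offset from 180°W / 90°S: lon 11.6271°, lat 177.1482°.
Field (20°×10°, letters A–R): 11.6271/20 → 0 → A, 177.1482/10 → 17 → R; chars AR.
Square (2°×1°, digits 0–9): 11.6271/2 → 5, 7.1482/1 → 7; chars 57.
Subsquare (5′×2.5′, letters a–x): 1.6271/0.0833333 → 19 → t, 0.1482/0.0416667 → 3 → d; chars td.

AR57td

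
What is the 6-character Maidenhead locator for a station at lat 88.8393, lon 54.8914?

LR78ku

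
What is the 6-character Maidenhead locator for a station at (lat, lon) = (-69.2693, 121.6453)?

PC00tr

Offset from 180°W / 90°S: lon 301.6453°, lat 20.7307°.
Field: lon ⌊301.6453/20⌋ = 15 → P; lat ⌊20.7307/10⌋ = 2 → C.
Square: lon ⌊1.6453/2⌋ = 0; lat ⌊0.7307/1⌋ = 0.
Subsquare: lon ⌊1.6453/0.0833333⌋ = 19 → t; lat ⌊0.7307/0.0416667⌋ = 17 → r.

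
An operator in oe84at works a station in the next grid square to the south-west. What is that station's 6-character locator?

OE74xs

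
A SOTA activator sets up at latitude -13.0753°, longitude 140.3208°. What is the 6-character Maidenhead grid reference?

QH06dw

Offset from 180°W / 90°S: lon 320.3208°, lat 76.9247°.
Field: lon ⌊320.3208/20⌋ = 16 → Q; lat ⌊76.9247/10⌋ = 7 → H.
Square: lon ⌊0.3208/2⌋ = 0; lat ⌊6.9247/1⌋ = 6.
Subsquare: lon ⌊0.3208/0.0833333⌋ = 3 → d; lat ⌊0.9247/0.0416667⌋ = 22 → w.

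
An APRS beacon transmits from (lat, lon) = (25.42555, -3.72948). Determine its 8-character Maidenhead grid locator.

Add 180° to longitude and 90° to latitude: 176.27052, 115.42555.
Field: lon ⌊176.27052/20⌋ = 8 → I; lat ⌊115.42555/10⌋ = 11 → L.
Square: lon ⌊16.27052/2⌋ = 8; lat ⌊5.42555/1⌋ = 5.
Subsquare: lon ⌊0.27052/0.0833333⌋ = 3 → d; lat ⌊0.42555/0.0416667⌋ = 10 → k.
Extended square: lon ⌊0.02052/0.00833333⌋ = 2; lat ⌊0.00888/0.00416667⌋ = 2.

IL85dk22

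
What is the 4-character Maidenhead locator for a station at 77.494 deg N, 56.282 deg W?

GQ17

Offset from 180°W / 90°S: lon 123.72°, lat 167.49°.
Field: lon ⌊123.72/20⌋ = 6 → G; lat ⌊167.49/10⌋ = 16 → Q.
Square: lon ⌊3.72/2⌋ = 1; lat ⌊7.49/1⌋ = 7.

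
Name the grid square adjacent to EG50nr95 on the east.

Longitude extended square 9; +1 → 10, wraps to 0, carry into subsquare.
Longitude subsquare n = 13; +1 → 14 = o.
The latitude characters are unchanged.

EG50or05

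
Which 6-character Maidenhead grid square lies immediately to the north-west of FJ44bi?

FJ44aj

Longitude subsquare b = 1; −1 → 0 = a.
Latitude subsquare i = 8; +1 → 9 = j.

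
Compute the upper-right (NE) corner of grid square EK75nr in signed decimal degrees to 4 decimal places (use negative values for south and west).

Field E=4, K=10: +4·20° lon, +10·10° lat → SW at lon -100°, lat 10°.
Square 7, 5: +7·2° lon, +5·1° lat → SW at lon -86°, lat 15°.
Subsquare n=13, r=17: +13·0.0833333° lon, +17·0.0416667° lat → SW at lon -84.9167°, lat 15.7083°.
Cell spans 0.0833333° lon × 0.0416667° lat. NE corner is SW corner plus one full cell.
latitude 15.7500, longitude -84.8333.

15.7500, -84.8333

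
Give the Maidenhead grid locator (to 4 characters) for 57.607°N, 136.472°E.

Offset from 180°W / 90°S: lon 316.47°, lat 147.61°.
Field (20°×10°, letters A–R): lon ⌊316.47/20⌋ = 15 → P; lat ⌊147.61/10⌋ = 14 → O.
Square (2°×1°, digits 0–9): lon ⌊16.47/2⌋ = 8; lat ⌊7.61/1⌋ = 7.

PO87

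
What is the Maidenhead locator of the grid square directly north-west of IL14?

Longitude square 1; −1 → 0.
Latitude square 4; +1 → 5.

IL05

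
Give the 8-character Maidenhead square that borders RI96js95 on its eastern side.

Longitude extended square 9; +1 → 10, wraps to 0, carry into subsquare.
Longitude subsquare j = 9; +1 → 10 = k.
The latitude characters are unchanged.

RI96ks05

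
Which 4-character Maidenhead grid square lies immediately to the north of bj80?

BJ81

Latitude square 0; +1 → 1.
The longitude characters are unchanged.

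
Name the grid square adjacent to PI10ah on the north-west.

Longitude subsquare a = 0; −1 → -1, wraps to 23 = x, carry into square.
Longitude square 1; −1 → 0.
Latitude subsquare h = 7; +1 → 8 = i.

PI00xi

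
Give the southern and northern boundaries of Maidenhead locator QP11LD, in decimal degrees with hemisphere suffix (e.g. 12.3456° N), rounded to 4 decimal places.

Field Q=16, P=15: +16·20° lon, +15·10° lat → SW at lon 140°, lat 60°.
Square 1, 1: +1·2° lon, +1·1° lat → SW at lon 142°, lat 61°.
Subsquare l=11, d=3: +11·0.0833333° lon, +3·0.0416667° lat → SW at lon 142.917°, lat 61.125°.
Cell spans 0.0833333° lon × 0.0416667° lat.
south 61.1250° N, north 61.1667° N.

61.1250° N, 61.1667° N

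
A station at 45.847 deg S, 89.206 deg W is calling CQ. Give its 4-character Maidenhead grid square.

Add 180° to longitude and 90° to latitude: 90.79, 44.15.
Field: lon ⌊90.79/20⌋ = 4 → E; lat ⌊44.15/10⌋ = 4 → E.
Square: lon ⌊10.79/2⌋ = 5; lat ⌊4.15/1⌋ = 4.

EE54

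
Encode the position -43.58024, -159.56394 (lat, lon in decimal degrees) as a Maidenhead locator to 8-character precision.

BE06fk20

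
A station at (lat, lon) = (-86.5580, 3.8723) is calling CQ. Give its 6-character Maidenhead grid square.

JA13wk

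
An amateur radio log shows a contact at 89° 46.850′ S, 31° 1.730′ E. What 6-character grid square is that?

KA50mf

Shift to the Maidenhead origin (180°W, 90°S): lon 211.0288, lat 0.2192.
Field (20°×10°, letters A–R): lon ⌊211.0288/20⌋ = 10 → K; lat ⌊0.2192/10⌋ = 0 → A.
Square (2°×1°, digits 0–9): lon ⌊11.0288/2⌋ = 5; lat ⌊0.2192/1⌋ = 0.
Subsquare (5′×2.5′, letters a–x): lon ⌊1.0288/0.0833333⌋ = 12 → m; lat ⌊0.2192/0.0416667⌋ = 5 → f.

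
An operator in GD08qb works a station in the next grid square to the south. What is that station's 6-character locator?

Latitude subsquare b = 1; −1 → 0 = a.
The longitude characters are unchanged.

GD08qa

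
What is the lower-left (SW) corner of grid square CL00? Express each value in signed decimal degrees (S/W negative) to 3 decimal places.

Field C=2, L=11: +2·20° lon, +11·10° lat → SW at lon -140°, lat 20°.
Square 0, 0: +0·2° lon, +0·1° lat → SW at lon -140°, lat 20°.
latitude 20.000, longitude -140.000.

20.000, -140.000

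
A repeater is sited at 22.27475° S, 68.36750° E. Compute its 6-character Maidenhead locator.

MG47er

Offset from 180°W / 90°S: lon 248.3675°, lat 67.7253°.
Field: lon ⌊248.3675/20⌋ = 12 → M; lat ⌊67.7253/10⌋ = 6 → G.
Square: lon ⌊8.3675/2⌋ = 4; lat ⌊7.7253/1⌋ = 7.
Subsquare: lon ⌊0.3675/0.0833333⌋ = 4 → e; lat ⌊0.7253/0.0416667⌋ = 17 → r.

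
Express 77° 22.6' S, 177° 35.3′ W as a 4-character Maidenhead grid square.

AB12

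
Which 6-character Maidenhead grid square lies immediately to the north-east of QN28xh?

QN38ai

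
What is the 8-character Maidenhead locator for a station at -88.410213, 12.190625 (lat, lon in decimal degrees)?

JA61co21

Offset from 180°W / 90°S: lon 192.19063°, lat 1.58979°.
Field: lon ⌊192.19063/20⌋ = 9 → J; lat ⌊1.58979/10⌋ = 0 → A.
Square: lon ⌊12.19063/2⌋ = 6; lat ⌊1.58979/1⌋ = 1.
Subsquare: lon ⌊0.19063/0.0833333⌋ = 2 → c; lat ⌊0.58979/0.0416667⌋ = 14 → o.
Extended square: lon ⌊0.02396/0.00833333⌋ = 2; lat ⌊0.00645/0.00416667⌋ = 1.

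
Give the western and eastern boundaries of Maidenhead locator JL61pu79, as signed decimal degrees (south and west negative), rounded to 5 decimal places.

Field J=9, L=11: +9·20° lon, +11·10° lat → SW at lon 0°, lat 20°.
Square 6, 1: +6·2° lon, +1·1° lat → SW at lon 12°, lat 21°.
Subsquare p=15, u=20: +15·0.0833333° lon, +20·0.0416667° lat → SW at lon 13.25°, lat 21.8333°.
Extended square 7, 9: +7·0.00833333° lon, +9·0.00416667° lat → SW at lon 13.3083°, lat 21.8708°.
Cell spans 0.00833333° lon × 0.00416667° lat.
west 13.30833, east 13.31667.

13.30833, 13.31667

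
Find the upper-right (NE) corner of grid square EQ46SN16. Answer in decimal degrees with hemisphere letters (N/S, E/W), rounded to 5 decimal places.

76.57083° N, 90.48333° W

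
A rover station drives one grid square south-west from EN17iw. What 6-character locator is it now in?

Longitude subsquare i = 8; −1 → 7 = h.
Latitude subsquare w = 22; −1 → 21 = v.

EN17hv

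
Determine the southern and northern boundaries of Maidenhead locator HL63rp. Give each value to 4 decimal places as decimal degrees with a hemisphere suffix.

Field H=7, L=11: +7·20° lon, +11·10° lat → SW at lon -40°, lat 20°.
Square 6, 3: +6·2° lon, +3·1° lat → SW at lon -28°, lat 23°.
Subsquare r=17, p=15: +17·0.0833333° lon, +15·0.0416667° lat → SW at lon -26.5833°, lat 23.625°.
Cell spans 0.0833333° lon × 0.0416667° lat.
south 23.6250° N, north 23.6667° N.

23.6250° N, 23.6667° N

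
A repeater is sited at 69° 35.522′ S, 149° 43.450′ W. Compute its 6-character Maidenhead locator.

BC50dj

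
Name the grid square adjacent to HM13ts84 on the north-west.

HM13ts75

Longitude extended square 8; −1 → 7.
Latitude extended square 4; +1 → 5.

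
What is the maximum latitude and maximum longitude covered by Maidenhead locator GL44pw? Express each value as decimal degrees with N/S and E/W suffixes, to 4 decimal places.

24.9583° N, 50.6667° W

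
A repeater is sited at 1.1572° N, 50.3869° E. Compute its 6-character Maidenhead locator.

Add 180° to longitude and 90° to latitude: 230.3869, 91.1572.
Field: lon ⌊230.3869/20⌋ = 11 → L; lat ⌊91.1572/10⌋ = 9 → J.
Square: lon ⌊10.3869/2⌋ = 5; lat ⌊1.1572/1⌋ = 1.
Subsquare: lon ⌊0.3869/0.0833333⌋ = 4 → e; lat ⌊0.1572/0.0416667⌋ = 3 → d.

LJ51ed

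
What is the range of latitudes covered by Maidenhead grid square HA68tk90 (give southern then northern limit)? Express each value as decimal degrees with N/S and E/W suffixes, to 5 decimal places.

Field H=7, A=0: +7·20° lon, +0·10° lat → SW at lon -40°, lat -90°.
Square 6, 8: +6·2° lon, +8·1° lat → SW at lon -28°, lat -82°.
Subsquare t=19, k=10: +19·0.0833333° lon, +10·0.0416667° lat → SW at lon -26.4167°, lat -81.5833°.
Extended square 9, 0: +9·0.00833333° lon, +0·0.00416667° lat → SW at lon -26.3417°, lat -81.5833°.
Cell spans 0.00833333° lon × 0.00416667° lat.
south 81.58333° S, north 81.57917° S.

81.58333° S, 81.57917° S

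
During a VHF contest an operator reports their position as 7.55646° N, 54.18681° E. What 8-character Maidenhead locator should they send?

LJ77cn23

Shift to the Maidenhead origin (180°W, 90°S): lon 234.18681, lat 97.55646.
Field: lon ⌊234.18681/20⌋ = 11 → L; lat ⌊97.55646/10⌋ = 9 → J.
Square: lon ⌊14.18681/2⌋ = 7; lat ⌊7.55646/1⌋ = 7.
Subsquare: lon ⌊0.18681/0.0833333⌋ = 2 → c; lat ⌊0.55646/0.0416667⌋ = 13 → n.
Extended square: lon ⌊0.02014/0.00833333⌋ = 2; lat ⌊0.01479/0.00416667⌋ = 3.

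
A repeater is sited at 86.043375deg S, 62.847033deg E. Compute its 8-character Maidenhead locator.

MA13kw19

Add 180° to longitude and 90° to latitude: 242.84703, 3.95663.
Field: lon ⌊242.84703/20⌋ = 12 → M; lat ⌊3.95663/10⌋ = 0 → A.
Square: lon ⌊2.84703/2⌋ = 1; lat ⌊3.95663/1⌋ = 3.
Subsquare: lon ⌊0.84703/0.0833333⌋ = 10 → k; lat ⌊0.95663/0.0416667⌋ = 22 → w.
Extended square: lon ⌊0.01370/0.00833333⌋ = 1; lat ⌊0.03996/0.00416667⌋ = 9.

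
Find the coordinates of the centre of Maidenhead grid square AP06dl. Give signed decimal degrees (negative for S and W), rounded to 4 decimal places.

Field A=0, P=15: +0·20° lon, +15·10° lat → SW at lon -180°, lat 60°.
Square 0, 6: +0·2° lon, +6·1° lat → SW at lon -180°, lat 66°.
Subsquare d=3, l=11: +3·0.0833333° lon, +11·0.0416667° lat → SW at lon -179.75°, lat 66.4583°.
Cell spans 0.0833333° lon × 0.0416667° lat. Centre is SW corner plus half of each.
latitude 66.4792, longitude -179.7083.

66.4792, -179.7083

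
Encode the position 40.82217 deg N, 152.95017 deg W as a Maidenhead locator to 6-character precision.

BN30mt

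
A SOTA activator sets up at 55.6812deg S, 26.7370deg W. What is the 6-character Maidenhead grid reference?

HD64ph

Shift to the Maidenhead origin (180°W, 90°S): lon 153.2630, lat 34.3188.
Field (20°×10°, letters A–R): lon ⌊153.2630/20⌋ = 7 → H; lat ⌊34.3188/10⌋ = 3 → D.
Square (2°×1°, digits 0–9): lon ⌊13.2630/2⌋ = 6; lat ⌊4.3188/1⌋ = 4.
Subsquare (5′×2.5′, letters a–x): lon ⌊1.2630/0.0833333⌋ = 15 → p; lat ⌊0.3188/0.0416667⌋ = 7 → h.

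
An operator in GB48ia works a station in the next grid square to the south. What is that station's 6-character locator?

GB47ix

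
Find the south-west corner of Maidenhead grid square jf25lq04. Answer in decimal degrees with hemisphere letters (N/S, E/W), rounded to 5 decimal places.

34.31667° S, 4.91667° E

Field J=9, F=5: +9·20° lon, +5·10° lat → SW at lon 0°, lat -40°.
Square 2, 5: +2·2° lon, +5·1° lat → SW at lon 4°, lat -35°.
Subsquare l=11, q=16: +11·0.0833333° lon, +16·0.0416667° lat → SW at lon 4.91667°, lat -34.3333°.
Extended square 0, 4: +0·0.00833333° lon, +4·0.00416667° lat → SW at lon 4.91667°, lat -34.3167°.
latitude 34.31667° S, longitude 4.91667° E.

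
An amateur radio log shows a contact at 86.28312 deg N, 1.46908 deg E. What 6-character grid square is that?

JR06rg

Offset from 180°W / 90°S: lon 181.4691°, lat 176.2831°.
Field: 181.4691/20 → 9 → J, 176.2831/10 → 17 → R; chars JR.
Square: 1.4691/2 → 0, 6.2831/1 → 6; chars 06.
Subsquare: 1.4691/0.0833333 → 17 → r, 0.2831/0.0416667 → 6 → g; chars rg.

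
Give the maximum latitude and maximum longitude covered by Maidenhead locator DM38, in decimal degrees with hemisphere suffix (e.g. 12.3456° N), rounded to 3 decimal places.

39.000° N, 112.000° W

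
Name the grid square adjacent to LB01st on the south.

LB01ss

Latitude subsquare t = 19; −1 → 18 = s.
The longitude characters are unchanged.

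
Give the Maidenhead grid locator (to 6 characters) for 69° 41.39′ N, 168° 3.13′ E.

Offset from 180°W / 90°S: lon 348.0522°, lat 159.6898°.
Field (20°×10°, letters A–R): lon ⌊348.0522/20⌋ = 17 → R; lat ⌊159.6898/10⌋ = 15 → P.
Square (2°×1°, digits 0–9): lon ⌊8.0522/2⌋ = 4; lat ⌊9.6898/1⌋ = 9.
Subsquare (5′×2.5′, letters a–x): lon ⌊0.0522/0.0833333⌋ = 0 → a; lat ⌊0.6898/0.0416667⌋ = 16 → q.

RP49aq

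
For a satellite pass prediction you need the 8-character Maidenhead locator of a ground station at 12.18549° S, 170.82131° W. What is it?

AH47ot15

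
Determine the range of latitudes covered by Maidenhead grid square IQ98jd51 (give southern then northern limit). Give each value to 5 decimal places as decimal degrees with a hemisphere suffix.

Field I=8, Q=16: +8·20° lon, +16·10° lat → SW at lon -20°, lat 70°.
Square 9, 8: +9·2° lon, +8·1° lat → SW at lon -2°, lat 78°.
Subsquare j=9, d=3: +9·0.0833333° lon, +3·0.0416667° lat → SW at lon -1.25°, lat 78.125°.
Extended square 5, 1: +5·0.00833333° lon, +1·0.00416667° lat → SW at lon -1.20833°, lat 78.1292°.
Cell spans 0.00833333° lon × 0.00416667° lat.
south 78.12917° N, north 78.13333° N.

78.12917° N, 78.13333° N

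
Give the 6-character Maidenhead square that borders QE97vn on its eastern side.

Longitude subsquare v = 21; +1 → 22 = w.
The latitude characters are unchanged.

QE97wn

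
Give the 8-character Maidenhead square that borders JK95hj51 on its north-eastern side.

Longitude extended square 5; +1 → 6.
Latitude extended square 1; +1 → 2.

JK95hj62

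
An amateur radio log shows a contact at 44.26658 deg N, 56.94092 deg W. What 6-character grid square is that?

GN14mg

Add 180° to longitude and 90° to latitude: 123.0591, 134.2666.
Field: lon ⌊123.0591/20⌋ = 6 → G; lat ⌊134.2666/10⌋ = 13 → N.
Square: lon ⌊3.0591/2⌋ = 1; lat ⌊4.2666/1⌋ = 4.
Subsquare: lon ⌊1.0591/0.0833333⌋ = 12 → m; lat ⌊0.2666/0.0416667⌋ = 6 → g.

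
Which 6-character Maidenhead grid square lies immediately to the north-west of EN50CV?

Longitude subsquare c = 2; −1 → 1 = b.
Latitude subsquare v = 21; +1 → 22 = w.

EN50bw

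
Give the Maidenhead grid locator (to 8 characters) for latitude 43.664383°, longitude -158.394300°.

BN03tp29

Offset from 180°W / 90°S: lon 21.60570°, lat 133.66438°.
Field: lon ⌊21.60570/20⌋ = 1 → B; lat ⌊133.66438/10⌋ = 13 → N.
Square: lon ⌊1.60570/2⌋ = 0; lat ⌊3.66438/1⌋ = 3.
Subsquare: lon ⌊1.60570/0.0833333⌋ = 19 → t; lat ⌊0.66438/0.0416667⌋ = 15 → p.
Extended square: lon ⌊0.02237/0.00833333⌋ = 2; lat ⌊0.03938/0.00416667⌋ = 9.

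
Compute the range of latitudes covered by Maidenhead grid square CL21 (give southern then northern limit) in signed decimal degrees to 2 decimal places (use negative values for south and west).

21.00, 22.00

Field C=2, L=11: +2·20° lon, +11·10° lat → SW at lon -140°, lat 20°.
Square 2, 1: +2·2° lon, +1·1° lat → SW at lon -136°, lat 21°.
Cell spans 2° lon × 1° lat.
south 21.00, north 22.00.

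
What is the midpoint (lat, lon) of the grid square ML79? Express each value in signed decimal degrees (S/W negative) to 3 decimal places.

Field M=12, L=11: +12·20° lon, +11·10° lat → SW at lon 60°, lat 20°.
Square 7, 9: +7·2° lon, +9·1° lat → SW at lon 74°, lat 29°.
Cell spans 2° lon × 1° lat. Centre is SW corner plus half of each.
latitude 29.500, longitude 75.000.

29.500, 75.000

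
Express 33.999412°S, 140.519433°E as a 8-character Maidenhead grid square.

QF06ga20

Add 180° to longitude and 90° to latitude: 320.51943, 56.00059.
Field: 320.51943/20 → 16 → Q, 56.00059/10 → 5 → F; chars QF.
Square: 0.51943/2 → 0, 6.00059/1 → 6; chars 06.
Subsquare: 0.51943/0.0833333 → 6 → g, 0.00059/0.0416667 → 0 → a; chars ga.
Extended square: 0.01943/0.00833333 → 2, 0.00059/0.00416667 → 0; chars 20.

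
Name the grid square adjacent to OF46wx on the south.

OF46ww

Latitude subsquare x = 23; −1 → 22 = w.
The longitude characters are unchanged.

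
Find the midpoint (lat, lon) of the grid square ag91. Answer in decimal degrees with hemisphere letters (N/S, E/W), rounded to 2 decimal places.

Field A=0, G=6: +0·20° lon, +6·10° lat → SW at lon -180°, lat -30°.
Square 9, 1: +9·2° lon, +1·1° lat → SW at lon -162°, lat -29°.
Cell spans 2° lon × 1° lat. Centre is SW corner plus half of each.
latitude 28.50° S, longitude 161.00° W.

28.50° S, 161.00° W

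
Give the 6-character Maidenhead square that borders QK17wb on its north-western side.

QK17vc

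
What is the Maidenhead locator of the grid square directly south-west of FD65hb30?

FD65ha29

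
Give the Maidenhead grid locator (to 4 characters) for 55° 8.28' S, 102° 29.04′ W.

DD84

Add 180° to longitude and 90° to latitude: 77.52, 34.86.
Field: lon ⌊77.52/20⌋ = 3 → D; lat ⌊34.86/10⌋ = 3 → D.
Square: lon ⌊17.52/2⌋ = 8; lat ⌊4.86/1⌋ = 4.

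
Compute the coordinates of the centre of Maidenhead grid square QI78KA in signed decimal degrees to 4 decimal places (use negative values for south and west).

Field Q=16, I=8: +16·20° lon, +8·10° lat → SW at lon 140°, lat -10°.
Square 7, 8: +7·2° lon, +8·1° lat → SW at lon 154°, lat -2°.
Subsquare k=10, a=0: +10·0.0833333° lon, +0·0.0416667° lat → SW at lon 154.833°, lat -2°.
Cell spans 0.0833333° lon × 0.0416667° lat. Centre is SW corner plus half of each.
latitude -1.9792, longitude 154.8750.

-1.9792, 154.8750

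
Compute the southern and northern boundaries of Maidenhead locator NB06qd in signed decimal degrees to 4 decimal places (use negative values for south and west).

-73.8750, -73.8333

Field N=13, B=1: +13·20° lon, +1·10° lat → SW at lon 80°, lat -80°.
Square 0, 6: +0·2° lon, +6·1° lat → SW at lon 80°, lat -74°.
Subsquare q=16, d=3: +16·0.0833333° lon, +3·0.0416667° lat → SW at lon 81.3333°, lat -73.875°.
Cell spans 0.0833333° lon × 0.0416667° lat.
south -73.8750, north -73.8333.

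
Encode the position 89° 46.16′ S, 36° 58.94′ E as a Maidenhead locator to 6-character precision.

Shift to the Maidenhead origin (180°W, 90°S): lon 216.9823, lat 0.2307.
Field: lon ⌊216.9823/20⌋ = 10 → K; lat ⌊0.2307/10⌋ = 0 → A.
Square: lon ⌊16.9823/2⌋ = 8; lat ⌊0.2307/1⌋ = 0.
Subsquare: lon ⌊0.9823/0.0833333⌋ = 11 → l; lat ⌊0.2307/0.0416667⌋ = 5 → f.

KA80lf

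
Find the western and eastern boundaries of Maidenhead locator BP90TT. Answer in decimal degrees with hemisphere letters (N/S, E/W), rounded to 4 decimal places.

140.4167° W, 140.3333° W

Field B=1, P=15: +1·20° lon, +15·10° lat → SW at lon -160°, lat 60°.
Square 9, 0: +9·2° lon, +0·1° lat → SW at lon -142°, lat 60°.
Subsquare t=19, t=19: +19·0.0833333° lon, +19·0.0416667° lat → SW at lon -140.417°, lat 60.7917°.
Cell spans 0.0833333° lon × 0.0416667° lat.
west 140.4167° W, east 140.3333° W.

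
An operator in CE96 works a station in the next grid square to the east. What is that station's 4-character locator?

DE06

Longitude square 9; +1 → 10, wraps to 0, carry into field.
Longitude field C = 2; +1 → 3 = D.
The latitude characters are unchanged.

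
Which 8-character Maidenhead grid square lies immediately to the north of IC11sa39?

IC11sb30

Latitude extended square 9; +1 → 10, wraps to 0, carry into subsquare.
Latitude subsquare a = 0; +1 → 1 = b.
The longitude characters are unchanged.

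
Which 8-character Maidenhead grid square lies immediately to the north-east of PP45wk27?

PP45wk38

Longitude extended square 2; +1 → 3.
Latitude extended square 7; +1 → 8.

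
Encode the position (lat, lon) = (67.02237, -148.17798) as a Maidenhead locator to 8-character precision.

Shift to the Maidenhead origin (180°W, 90°S): lon 31.82202, lat 157.02237.
Field: 31.82202/20 → 1 → B, 157.02237/10 → 15 → P; chars BP.
Square: 11.82202/2 → 5, 7.02237/1 → 7; chars 57.
Subsquare: 1.82202/0.0833333 → 21 → v, 0.02237/0.0416667 → 0 → a; chars va.
Extended square: 0.07202/0.00833333 → 8, 0.02237/0.00416667 → 5; chars 85.

BP57va85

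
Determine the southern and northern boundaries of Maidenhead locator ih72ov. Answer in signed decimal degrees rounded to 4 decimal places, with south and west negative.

-17.1250, -17.0833

Field I=8, H=7: +8·20° lon, +7·10° lat → SW at lon -20°, lat -20°.
Square 7, 2: +7·2° lon, +2·1° lat → SW at lon -6°, lat -18°.
Subsquare o=14, v=21: +14·0.0833333° lon, +21·0.0416667° lat → SW at lon -4.83333°, lat -17.125°.
Cell spans 0.0833333° lon × 0.0416667° lat.
south -17.1250, north -17.0833.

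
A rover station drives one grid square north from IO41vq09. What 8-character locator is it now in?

Latitude extended square 9; +1 → 10, wraps to 0, carry into subsquare.
Latitude subsquare q = 16; +1 → 17 = r.
The longitude characters are unchanged.

IO41vr00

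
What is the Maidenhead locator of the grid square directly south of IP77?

IP76

Latitude square 7; −1 → 6.
The longitude characters are unchanged.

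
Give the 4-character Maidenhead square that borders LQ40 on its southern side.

LP49

Latitude square 0; −1 → -1, wraps to 9, carry into field.
Latitude field Q = 16; −1 → 15 = P.
The longitude characters are unchanged.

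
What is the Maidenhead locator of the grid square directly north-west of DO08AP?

CO98xq

Longitude subsquare a = 0; −1 → -1, wraps to 23 = x, carry into square.
Longitude square 0; −1 → -1, wraps to 9, carry into field.
Longitude field D = 3; −1 → 2 = C.
Latitude subsquare p = 15; +1 → 16 = q.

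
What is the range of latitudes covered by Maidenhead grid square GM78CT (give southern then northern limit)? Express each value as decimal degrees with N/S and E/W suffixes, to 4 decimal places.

38.7917° N, 38.8333° N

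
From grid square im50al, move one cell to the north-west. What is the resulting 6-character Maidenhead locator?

IM40xm

Longitude subsquare a = 0; −1 → -1, wraps to 23 = x, carry into square.
Longitude square 5; −1 → 4.
Latitude subsquare l = 11; +1 → 12 = m.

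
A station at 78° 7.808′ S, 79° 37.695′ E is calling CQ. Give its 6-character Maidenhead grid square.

Offset from 180°W / 90°S: lon 259.6282°, lat 11.8699°.
Field: lon ⌊259.6282/20⌋ = 12 → M; lat ⌊11.8699/10⌋ = 1 → B.
Square: lon ⌊19.6282/2⌋ = 9; lat ⌊1.8699/1⌋ = 1.
Subsquare: lon ⌊1.6282/0.0833333⌋ = 19 → t; lat ⌊0.8699/0.0416667⌋ = 20 → u.

MB91tu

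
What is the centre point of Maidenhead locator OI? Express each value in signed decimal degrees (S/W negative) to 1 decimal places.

-5.0, 110.0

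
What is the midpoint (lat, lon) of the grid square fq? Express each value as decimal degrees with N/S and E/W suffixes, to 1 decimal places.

75.0° N, 70.0° W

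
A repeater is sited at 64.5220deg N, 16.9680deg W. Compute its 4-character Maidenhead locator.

Offset from 180°W / 90°S: lon 163.03°, lat 154.52°.
Field: 163.03/20 → 8 → I, 154.52/10 → 15 → P; chars IP.
Square: 3.03/2 → 1, 4.52/1 → 4; chars 14.

IP14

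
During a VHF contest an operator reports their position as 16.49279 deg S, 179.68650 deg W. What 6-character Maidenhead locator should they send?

Add 180° to longitude and 90° to latitude: 0.3135, 73.5072.
Field: lon ⌊0.3135/20⌋ = 0 → A; lat ⌊73.5072/10⌋ = 7 → H.
Square: lon ⌊0.3135/2⌋ = 0; lat ⌊3.5072/1⌋ = 3.
Subsquare: lon ⌊0.3135/0.0833333⌋ = 3 → d; lat ⌊0.5072/0.0416667⌋ = 12 → m.

AH03dm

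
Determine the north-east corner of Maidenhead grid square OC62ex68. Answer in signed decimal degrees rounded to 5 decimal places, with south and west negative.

-67.00417, 112.39167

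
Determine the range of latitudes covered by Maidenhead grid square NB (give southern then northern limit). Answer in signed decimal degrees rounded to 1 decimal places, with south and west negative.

Field N=13, B=1: +13·20° lon, +1·10° lat → SW at lon 80°, lat -80°.
Cell spans 20° lon × 10° lat.
south -80.0, north -70.0.

-80.0, -70.0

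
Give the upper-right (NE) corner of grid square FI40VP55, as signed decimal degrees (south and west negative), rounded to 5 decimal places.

-9.35000, -70.20000

Field F=5, I=8: +5·20° lon, +8·10° lat → SW at lon -80°, lat -10°.
Square 4, 0: +4·2° lon, +0·1° lat → SW at lon -72°, lat -10°.
Subsquare v=21, p=15: +21·0.0833333° lon, +15·0.0416667° lat → SW at lon -70.25°, lat -9.375°.
Extended square 5, 5: +5·0.00833333° lon, +5·0.00416667° lat → SW at lon -70.2083°, lat -9.35417°.
Cell spans 0.00833333° lon × 0.00416667° lat. NE corner is SW corner plus one full cell.
latitude -9.35000, longitude -70.20000.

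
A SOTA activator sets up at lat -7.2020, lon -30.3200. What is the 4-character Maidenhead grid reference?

HI42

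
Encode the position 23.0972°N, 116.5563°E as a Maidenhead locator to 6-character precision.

Add 180° to longitude and 90° to latitude: 296.5563, 113.0972.
Field (20°×10°, letters A–R): 296.5563/20 → 14 → O, 113.0972/10 → 11 → L; chars OL.
Square (2°×1°, digits 0–9): 16.5563/2 → 8, 3.0972/1 → 3; chars 83.
Subsquare (5′×2.5′, letters a–x): 0.5563/0.0833333 → 6 → g, 0.0972/0.0416667 → 2 → c; chars gc.

OL83gc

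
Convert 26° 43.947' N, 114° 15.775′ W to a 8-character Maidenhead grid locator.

DL26ur85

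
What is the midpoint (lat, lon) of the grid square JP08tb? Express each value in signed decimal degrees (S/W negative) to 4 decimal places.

68.0625, 1.6250

Field J=9, P=15: +9·20° lon, +15·10° lat → SW at lon 0°, lat 60°.
Square 0, 8: +0·2° lon, +8·1° lat → SW at lon 0°, lat 68°.
Subsquare t=19, b=1: +19·0.0833333° lon, +1·0.0416667° lat → SW at lon 1.58333°, lat 68.0417°.
Cell spans 0.0833333° lon × 0.0416667° lat. Centre is SW corner plus half of each.
latitude 68.0625, longitude 1.6250.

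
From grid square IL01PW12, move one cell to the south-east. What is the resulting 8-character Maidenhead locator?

IL01pw21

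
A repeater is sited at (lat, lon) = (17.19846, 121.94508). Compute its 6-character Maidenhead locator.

PK07xe

Offset from 180°W / 90°S: lon 301.9451°, lat 107.1985°.
Field: lon ⌊301.9451/20⌋ = 15 → P; lat ⌊107.1985/10⌋ = 10 → K.
Square: lon ⌊1.9451/2⌋ = 0; lat ⌊7.1985/1⌋ = 7.
Subsquare: lon ⌊1.9451/0.0833333⌋ = 23 → x; lat ⌊0.1985/0.0416667⌋ = 4 → e.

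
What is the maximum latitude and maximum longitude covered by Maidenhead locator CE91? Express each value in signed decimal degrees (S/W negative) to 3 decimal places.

Field C=2, E=4: +2·20° lon, +4·10° lat → SW at lon -140°, lat -50°.
Square 9, 1: +9·2° lon, +1·1° lat → SW at lon -122°, lat -49°.
Cell spans 2° lon × 1° lat. NE corner is SW corner plus one full cell.
latitude -48.000, longitude -120.000.

-48.000, -120.000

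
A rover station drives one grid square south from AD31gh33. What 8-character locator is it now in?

Latitude extended square 3; −1 → 2.
The longitude characters are unchanged.

AD31gh32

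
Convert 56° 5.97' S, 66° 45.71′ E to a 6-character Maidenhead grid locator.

MD33jv

Offset from 180°W / 90°S: lon 246.7618°, lat 33.9005°.
Field: lon ⌊246.7618/20⌋ = 12 → M; lat ⌊33.9005/10⌋ = 3 → D.
Square: lon ⌊6.7618/2⌋ = 3; lat ⌊3.9005/1⌋ = 3.
Subsquare: lon ⌊0.7618/0.0833333⌋ = 9 → j; lat ⌊0.9005/0.0416667⌋ = 21 → v.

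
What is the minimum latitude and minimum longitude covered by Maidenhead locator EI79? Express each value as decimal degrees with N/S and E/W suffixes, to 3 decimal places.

Field E=4, I=8: +4·20° lon, +8·10° lat → SW at lon -100°, lat -10°.
Square 7, 9: +7·2° lon, +9·1° lat → SW at lon -86°, lat -1°.
latitude 1.000° S, longitude 86.000° W.

1.000° S, 86.000° W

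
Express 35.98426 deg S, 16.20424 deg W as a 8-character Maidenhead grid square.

IF14va53

Add 180° to longitude and 90° to latitude: 163.79576, 54.01574.
Field: lon ⌊163.79576/20⌋ = 8 → I; lat ⌊54.01574/10⌋ = 5 → F.
Square: lon ⌊3.79576/2⌋ = 1; lat ⌊4.01574/1⌋ = 4.
Subsquare: lon ⌊1.79576/0.0833333⌋ = 21 → v; lat ⌊0.01574/0.0416667⌋ = 0 → a.
Extended square: lon ⌊0.04576/0.00833333⌋ = 5; lat ⌊0.01574/0.00416667⌋ = 3.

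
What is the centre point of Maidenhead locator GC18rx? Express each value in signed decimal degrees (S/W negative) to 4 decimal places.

Field G=6, C=2: +6·20° lon, +2·10° lat → SW at lon -60°, lat -70°.
Square 1, 8: +1·2° lon, +8·1° lat → SW at lon -58°, lat -62°.
Subsquare r=17, x=23: +17·0.0833333° lon, +23·0.0416667° lat → SW at lon -56.5833°, lat -61.0417°.
Cell spans 0.0833333° lon × 0.0416667° lat. Centre is SW corner plus half of each.
latitude -61.0208, longitude -56.5417.

-61.0208, -56.5417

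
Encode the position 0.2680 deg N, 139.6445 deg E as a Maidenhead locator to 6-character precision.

PJ90tg

Shift to the Maidenhead origin (180°W, 90°S): lon 319.6445, lat 90.2680.
Field: 319.6445/20 → 15 → P, 90.2680/10 → 9 → J; chars PJ.
Square: 19.6445/2 → 9, 0.2680/1 → 0; chars 90.
Subsquare: 1.6445/0.0833333 → 19 → t, 0.2680/0.0416667 → 6 → g; chars tg.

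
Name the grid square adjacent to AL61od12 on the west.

AL61od02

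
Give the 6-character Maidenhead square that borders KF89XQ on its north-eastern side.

KF99ar

Longitude subsquare x = 23; +1 → 24, wraps to 0 = a, carry into square.
Longitude square 8; +1 → 9.
Latitude subsquare q = 16; +1 → 17 = r.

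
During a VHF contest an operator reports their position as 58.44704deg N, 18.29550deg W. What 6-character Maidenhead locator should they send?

IO08uk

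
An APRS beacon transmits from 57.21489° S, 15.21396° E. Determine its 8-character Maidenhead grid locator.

JD72os58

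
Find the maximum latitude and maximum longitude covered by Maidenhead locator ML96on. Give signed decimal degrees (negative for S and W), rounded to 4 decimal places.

26.5833, 79.2500

Field M=12, L=11: +12·20° lon, +11·10° lat → SW at lon 60°, lat 20°.
Square 9, 6: +9·2° lon, +6·1° lat → SW at lon 78°, lat 26°.
Subsquare o=14, n=13: +14·0.0833333° lon, +13·0.0416667° lat → SW at lon 79.1667°, lat 26.5417°.
Cell spans 0.0833333° lon × 0.0416667° lat. NE corner is SW corner plus one full cell.
latitude 26.5833, longitude 79.2500.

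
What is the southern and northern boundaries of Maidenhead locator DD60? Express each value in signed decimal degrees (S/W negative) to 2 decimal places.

Field D=3, D=3: +3·20° lon, +3·10° lat → SW at lon -120°, lat -60°.
Square 6, 0: +6·2° lon, +0·1° lat → SW at lon -108°, lat -60°.
Cell spans 2° lon × 1° lat.
south -60.00, north -59.00.

-60.00, -59.00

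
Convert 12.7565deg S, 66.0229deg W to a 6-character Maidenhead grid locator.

Add 180° to longitude and 90° to latitude: 113.9771, 77.2435.
Field: lon ⌊113.9771/20⌋ = 5 → F; lat ⌊77.2435/10⌋ = 7 → H.
Square: lon ⌊13.9771/2⌋ = 6; lat ⌊7.2435/1⌋ = 7.
Subsquare: lon ⌊1.9771/0.0833333⌋ = 23 → x; lat ⌊0.2435/0.0416667⌋ = 5 → f.

FH67xf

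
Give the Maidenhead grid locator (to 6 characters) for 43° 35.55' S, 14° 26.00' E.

JE76fj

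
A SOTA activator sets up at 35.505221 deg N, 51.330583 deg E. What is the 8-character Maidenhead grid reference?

LM55pm91

Shift to the Maidenhead origin (180°W, 90°S): lon 231.33058, lat 125.50522.
Field: 231.33058/20 → 11 → L, 125.50522/10 → 12 → M; chars LM.
Square: 11.33058/2 → 5, 5.50522/1 → 5; chars 55.
Subsquare: 1.33058/0.0833333 → 15 → p, 0.50522/0.0416667 → 12 → m; chars pm.
Extended square: 0.08058/0.00833333 → 9, 0.00522/0.00416667 → 1; chars 91.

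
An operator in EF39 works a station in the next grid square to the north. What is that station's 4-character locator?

EG30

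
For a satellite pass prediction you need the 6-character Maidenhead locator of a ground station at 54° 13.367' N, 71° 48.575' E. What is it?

MO54vf

Add 180° to longitude and 90° to latitude: 251.8096, 144.2228.
Field: lon ⌊251.8096/20⌋ = 12 → M; lat ⌊144.2228/10⌋ = 14 → O.
Square: lon ⌊11.8096/2⌋ = 5; lat ⌊4.2228/1⌋ = 4.
Subsquare: lon ⌊1.8096/0.0833333⌋ = 21 → v; lat ⌊0.2228/0.0416667⌋ = 5 → f.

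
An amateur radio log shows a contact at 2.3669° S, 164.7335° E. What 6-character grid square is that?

Add 180° to longitude and 90° to latitude: 344.7335, 87.6331.
Field: 344.7335/20 → 17 → R, 87.6331/10 → 8 → I; chars RI.
Square: 4.7335/2 → 2, 7.6331/1 → 7; chars 27.
Subsquare: 0.7335/0.0833333 → 8 → i, 0.6331/0.0416667 → 15 → p; chars ip.

RI27ip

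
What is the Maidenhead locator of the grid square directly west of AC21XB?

AC21wb

Longitude subsquare x = 23; −1 → 22 = w.
The latitude characters are unchanged.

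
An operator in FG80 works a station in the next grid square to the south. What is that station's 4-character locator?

FF89

Latitude square 0; −1 → -1, wraps to 9, carry into field.
Latitude field G = 6; −1 → 5 = F.
The longitude characters are unchanged.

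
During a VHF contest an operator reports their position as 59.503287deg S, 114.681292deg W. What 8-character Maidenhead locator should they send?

DD20pl89

Offset from 180°W / 90°S: lon 65.31871°, lat 30.49671°.
Field: 65.31871/20 → 3 → D, 30.49671/10 → 3 → D; chars DD.
Square: 5.31871/2 → 2, 0.49671/1 → 0; chars 20.
Subsquare: 1.31871/0.0833333 → 15 → p, 0.49671/0.0416667 → 11 → l; chars pl.
Extended square: 0.06871/0.00833333 → 8, 0.03838/0.00416667 → 9; chars 89.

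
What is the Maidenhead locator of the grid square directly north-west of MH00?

LH91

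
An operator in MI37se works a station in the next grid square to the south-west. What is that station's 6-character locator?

Longitude subsquare s = 18; −1 → 17 = r.
Latitude subsquare e = 4; −1 → 3 = d.

MI37rd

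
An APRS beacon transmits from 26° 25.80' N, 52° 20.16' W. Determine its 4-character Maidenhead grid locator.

GL36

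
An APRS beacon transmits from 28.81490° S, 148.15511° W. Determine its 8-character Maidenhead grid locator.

Add 180° to longitude and 90° to latitude: 31.84489, 61.18510.
Field (20°×10°, letters A–R): 31.84489/20 → 1 → B, 61.18510/10 → 6 → G; chars BG.
Square (2°×1°, digits 0–9): 11.84489/2 → 5, 1.18510/1 → 1; chars 51.
Subsquare (5′×2.5′, letters a–x): 1.84489/0.0833333 → 22 → w, 0.18510/0.0416667 → 4 → e; chars we.
Extended square (30″×15″, digits 0–9): 0.01156/0.00833333 → 1, 0.01843/0.00416667 → 4; chars 14.

BG51we14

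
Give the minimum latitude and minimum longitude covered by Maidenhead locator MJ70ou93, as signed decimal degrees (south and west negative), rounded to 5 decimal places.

Field M=12, J=9: +12·20° lon, +9·10° lat → SW at lon 60°, lat 0°.
Square 7, 0: +7·2° lon, +0·1° lat → SW at lon 74°, lat 0°.
Subsquare o=14, u=20: +14·0.0833333° lon, +20·0.0416667° lat → SW at lon 75.1667°, lat 0.833333°.
Extended square 9, 3: +9·0.00833333° lon, +3·0.00416667° lat → SW at lon 75.2417°, lat 0.845833°.
latitude 0.84583, longitude 75.24167.

0.84583, 75.24167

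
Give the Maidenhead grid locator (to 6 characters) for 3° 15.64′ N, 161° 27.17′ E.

RJ03rg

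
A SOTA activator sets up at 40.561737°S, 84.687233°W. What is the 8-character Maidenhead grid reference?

Shift to the Maidenhead origin (180°W, 90°S): lon 95.31277, lat 49.43826.
Field: 95.31277/20 → 4 → E, 49.43826/10 → 4 → E; chars EE.
Square: 15.31277/2 → 7, 9.43826/1 → 9; chars 79.
Subsquare: 1.31277/0.0833333 → 15 → p, 0.43826/0.0416667 → 10 → k; chars pk.
Extended square: 0.06277/0.00833333 → 7, 0.02160/0.00416667 → 5; chars 75.

EE79pk75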